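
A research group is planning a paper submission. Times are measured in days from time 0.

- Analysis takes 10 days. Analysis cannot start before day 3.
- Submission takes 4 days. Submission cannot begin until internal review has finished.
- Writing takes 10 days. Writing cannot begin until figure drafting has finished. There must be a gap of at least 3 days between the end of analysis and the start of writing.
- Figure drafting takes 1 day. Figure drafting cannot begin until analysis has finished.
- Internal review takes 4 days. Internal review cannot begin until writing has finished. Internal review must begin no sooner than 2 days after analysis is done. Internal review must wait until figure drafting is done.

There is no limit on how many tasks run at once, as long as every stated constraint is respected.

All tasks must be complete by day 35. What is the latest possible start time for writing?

Submission has no dependents, so it just needs to finish by day 35. Starting by 35 − 4 = day 31 achieves that.
Internal review feeds into submission (must start by day 31); so internal review must finish by day 31 and therefore start by day 27.
Writing must finish before internal review (must start by day 27). With a 10-day duration, writing must start by 27 − 10 = day 17.

17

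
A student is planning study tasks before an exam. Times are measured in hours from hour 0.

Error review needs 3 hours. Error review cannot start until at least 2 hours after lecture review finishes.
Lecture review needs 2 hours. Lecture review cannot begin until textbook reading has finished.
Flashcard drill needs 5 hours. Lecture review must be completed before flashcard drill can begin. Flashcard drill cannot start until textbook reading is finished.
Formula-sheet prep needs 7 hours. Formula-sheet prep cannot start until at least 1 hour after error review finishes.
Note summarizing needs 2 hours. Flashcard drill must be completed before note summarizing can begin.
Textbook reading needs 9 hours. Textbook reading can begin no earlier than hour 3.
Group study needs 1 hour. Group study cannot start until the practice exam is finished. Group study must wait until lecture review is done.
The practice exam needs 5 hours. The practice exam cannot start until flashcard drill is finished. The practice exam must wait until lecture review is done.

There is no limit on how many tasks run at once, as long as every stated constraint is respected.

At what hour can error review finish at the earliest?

19

Textbook reading cannot begin until its own release at hour 3. It runs from hour 3 to 3 + 9 = hour 12.
Lecture review waits on textbook reading (finishes hour 12), so it starts at hour 12 and finishes at 12 + 2 = hour 14.
Error review cannot begin until lecture review (finishes hour 14, plus 2-hour gap → hour 16). It runs from hour 16 to 16 + 3 = hour 19.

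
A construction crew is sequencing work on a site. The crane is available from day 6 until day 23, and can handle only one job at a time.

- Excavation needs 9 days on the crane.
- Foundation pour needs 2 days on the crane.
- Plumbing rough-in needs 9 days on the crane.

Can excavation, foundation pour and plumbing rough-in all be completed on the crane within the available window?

No

The crane window is 23 − 6 = 17 days.
Running back to back, the jobs need 9 + 2 + 9 = 20 days on the crane.
Since 20 > 17, they cannot all fit.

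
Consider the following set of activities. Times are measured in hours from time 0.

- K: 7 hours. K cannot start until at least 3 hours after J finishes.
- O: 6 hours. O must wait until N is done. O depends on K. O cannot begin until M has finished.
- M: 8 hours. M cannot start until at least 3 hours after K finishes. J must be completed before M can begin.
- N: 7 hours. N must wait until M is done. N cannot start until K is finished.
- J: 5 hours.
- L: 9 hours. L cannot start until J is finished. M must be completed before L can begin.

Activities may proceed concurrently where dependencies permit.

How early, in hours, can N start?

Nothing blocks J, so it runs from hour 0 to hour 5.
K cannot begin until J (finishes hour 5, plus 3-hour gap → hour 8). It runs from hour 8 to 8 + 7 = hour 15.
M needs all of K (finishes hour 15, plus 3-hour gap → hour 18); J (finishes hour 5). That puts its earliest start at hour 18; it finishes at 18 + 8 = hour 26.
N waits on M (finishes hour 26); K (finishes hour 15). The latest of these is hour 26, which is the earliest N can start.

26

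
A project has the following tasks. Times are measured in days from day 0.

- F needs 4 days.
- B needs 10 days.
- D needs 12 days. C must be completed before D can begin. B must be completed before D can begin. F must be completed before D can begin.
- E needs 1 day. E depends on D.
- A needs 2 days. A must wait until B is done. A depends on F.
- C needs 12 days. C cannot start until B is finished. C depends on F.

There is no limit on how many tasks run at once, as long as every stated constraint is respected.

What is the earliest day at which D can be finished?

34

Nothing blocks F, so it runs from day 0 to day 4.
B has no prerequisites, so it starts at day 0 and finishes at day 10.
C cannot start until B (finishes day 10); F (finishes day 4). The controlling bound is day 10, so C finishes at 10 + 12 = day 22.
D needs all of C (finishes day 22); B (finishes day 10); F (finishes day 4). That puts its earliest start at day 22; it finishes at 22 + 12 = day 34.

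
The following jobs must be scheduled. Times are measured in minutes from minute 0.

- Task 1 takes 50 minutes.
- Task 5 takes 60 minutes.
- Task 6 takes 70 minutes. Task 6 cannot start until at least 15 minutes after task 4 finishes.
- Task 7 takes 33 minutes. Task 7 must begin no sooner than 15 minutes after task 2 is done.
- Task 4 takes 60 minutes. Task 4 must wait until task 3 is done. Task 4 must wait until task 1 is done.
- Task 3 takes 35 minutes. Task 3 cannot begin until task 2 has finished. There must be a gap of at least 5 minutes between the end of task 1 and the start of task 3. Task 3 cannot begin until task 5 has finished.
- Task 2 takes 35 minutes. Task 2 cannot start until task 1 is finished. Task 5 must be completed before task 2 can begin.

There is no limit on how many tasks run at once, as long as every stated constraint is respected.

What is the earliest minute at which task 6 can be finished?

275

Nothing blocks task 5, so it runs from minute 0 to minute 60.
Task 1 has no prerequisites, so it starts at minute 0 and finishes at minute 50.
Task 2 needs all of task 1 (finishes minute 50); task 5 (finishes minute 60). That puts its earliest start at minute 60; it finishes at 60 + 35 = minute 95.
Task 3 has to wait for task 2 (finishes minute 95); task 1 (finishes minute 50, plus 5-minute gap → minute 55); task 5 (finishes minute 60). The latest of these is minute 95, so task 3 runs minute 95 to 95 + 35 = minute 130.
Task 4 has to wait for task 3 (finishes minute 130); task 1 (finishes minute 50). The latest of these is minute 130, so task 4 runs minute 130 to 130 + 60 = minute 190.
Task 6 cannot begin until task 4 (finishes minute 190, plus 15-minute gap → minute 205). It runs from minute 205 to 205 + 70 = minute 275.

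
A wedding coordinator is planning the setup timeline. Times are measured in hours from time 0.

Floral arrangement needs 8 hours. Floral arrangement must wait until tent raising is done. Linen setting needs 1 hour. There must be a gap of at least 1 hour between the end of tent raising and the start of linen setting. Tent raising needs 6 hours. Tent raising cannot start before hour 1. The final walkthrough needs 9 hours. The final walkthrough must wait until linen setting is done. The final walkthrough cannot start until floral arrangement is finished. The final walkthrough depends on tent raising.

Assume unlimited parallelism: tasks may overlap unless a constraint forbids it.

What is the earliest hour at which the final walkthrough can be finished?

24

After its own release at hour 1, tent raising can start at hour 1 and finishes at hour 7.
After tent raising (finishes hour 7), floral arrangement can start at hour 7 and finishes at hour 15.
Linen setting cannot begin until tent raising (finishes hour 7, plus 1-hour gap → hour 8). It runs from hour 8 to 8 + 1 = hour 9.
For the final walkthrough: linen setting (finishes hour 9); floral arrangement (finishes hour 15); tent raising (finishes hour 7). Taking the maximum gives a start of hour 15, and it finishes at 15 + 9 = hour 24.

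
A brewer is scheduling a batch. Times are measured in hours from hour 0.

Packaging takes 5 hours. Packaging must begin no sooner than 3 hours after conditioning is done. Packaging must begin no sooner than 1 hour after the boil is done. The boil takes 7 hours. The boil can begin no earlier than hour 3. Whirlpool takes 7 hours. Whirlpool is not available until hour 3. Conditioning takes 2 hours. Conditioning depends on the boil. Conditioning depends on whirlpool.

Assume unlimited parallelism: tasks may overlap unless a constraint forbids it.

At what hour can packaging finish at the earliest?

After its own release at hour 3, whirlpool can start at hour 3 and finishes at hour 10.
After its own release at hour 3, the boil can start at hour 3 and finishes at hour 10.
Conditioning needs all of the boil (finishes hour 10); whirlpool (finishes hour 10). That puts its earliest start at hour 10; it finishes at 10 + 2 = hour 12.
Packaging needs all of conditioning (finishes hour 12, plus 3-hour gap → hour 15); the boil (finishes hour 10, plus 1-hour gap → hour 11). That puts its earliest start at hour 15; it finishes at 15 + 5 = hour 20.

20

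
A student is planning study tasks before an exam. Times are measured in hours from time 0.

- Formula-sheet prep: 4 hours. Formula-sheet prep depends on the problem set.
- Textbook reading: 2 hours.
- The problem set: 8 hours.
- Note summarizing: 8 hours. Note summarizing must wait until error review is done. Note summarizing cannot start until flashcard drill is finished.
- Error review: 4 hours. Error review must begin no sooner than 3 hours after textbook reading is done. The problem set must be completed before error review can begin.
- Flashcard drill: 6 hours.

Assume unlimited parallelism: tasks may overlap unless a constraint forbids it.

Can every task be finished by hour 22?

Flashcard drill can start immediately at hour 0; it finishes at hour 6.
Nothing blocks the problem set, so it runs from hour 0 to hour 8.
Formula-sheet prep cannot begin until the problem set (finishes hour 8). It runs from hour 8 to 8 + 4 = hour 12.
Textbook reading has no prerequisites, so it starts at hour 0 and finishes at hour 2.
Error review needs all of textbook reading (finishes hour 2, plus 3-hour gap → hour 5); the problem set (finishes hour 8). That puts its earliest start at hour 8; it finishes at 8 + 4 = hour 12.
Note summarizing cannot start until error review (finishes hour 12); flashcard drill (finishes hour 6). The controlling bound is hour 12, so note summarizing finishes at 12 + 8 = hour 20.
Every task is finished by hour 20, which is no later than the deadline of 22, so the schedule is feasible.

Yes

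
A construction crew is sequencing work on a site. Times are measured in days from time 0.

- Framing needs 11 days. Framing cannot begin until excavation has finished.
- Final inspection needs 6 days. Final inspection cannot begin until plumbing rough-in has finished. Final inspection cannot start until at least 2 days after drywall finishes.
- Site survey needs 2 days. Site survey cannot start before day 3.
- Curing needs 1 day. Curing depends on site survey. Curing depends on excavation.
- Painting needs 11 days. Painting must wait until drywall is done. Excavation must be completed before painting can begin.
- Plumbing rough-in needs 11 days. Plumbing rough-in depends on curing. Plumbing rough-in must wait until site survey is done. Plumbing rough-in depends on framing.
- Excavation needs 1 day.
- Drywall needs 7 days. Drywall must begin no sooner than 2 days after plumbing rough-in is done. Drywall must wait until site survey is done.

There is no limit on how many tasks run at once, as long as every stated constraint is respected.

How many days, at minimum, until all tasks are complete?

43

Nothing blocks excavation, so it runs from day 0 to day 1.
After excavation (finishes day 1), framing can start at day 1 and finishes at day 12.
Site survey waits on its own release at day 3, so it starts at day 3 and finishes at 3 + 2 = day 5.
Curing cannot start until site survey (finishes day 5); excavation (finishes day 1). The controlling bound is day 5, so curing finishes at 5 + 1 = day 6.
Plumbing rough-in needs all of curing (finishes day 6); site survey (finishes day 5); framing (finishes day 12). That puts its earliest start at day 12; it finishes at 12 + 11 = day 23.
Drywall has to wait for plumbing rough-in (finishes day 23, plus 2-day gap → day 25); site survey (finishes day 5). The latest of these is day 25, so drywall runs day 25 to 25 + 7 = day 32.
Final inspection has to wait for plumbing rough-in (finishes day 23); drywall (finishes day 32, plus 2-day gap → day 34). The latest of these is day 34, so final inspection runs day 34 to 34 + 6 = day 40.
Painting cannot start until drywall (finishes day 32); excavation (finishes day 1). The controlling bound is day 32, so painting finishes at 32 + 11 = day 43.
All tasks are finished once the last one completes. Finish times: Site survey at 5, Excavation at 1, Curing at 6, Framing at 12, Plumbing rough-in at 23, Drywall at 32, Painting at 43, Final inspection at 40. The latest is day 43.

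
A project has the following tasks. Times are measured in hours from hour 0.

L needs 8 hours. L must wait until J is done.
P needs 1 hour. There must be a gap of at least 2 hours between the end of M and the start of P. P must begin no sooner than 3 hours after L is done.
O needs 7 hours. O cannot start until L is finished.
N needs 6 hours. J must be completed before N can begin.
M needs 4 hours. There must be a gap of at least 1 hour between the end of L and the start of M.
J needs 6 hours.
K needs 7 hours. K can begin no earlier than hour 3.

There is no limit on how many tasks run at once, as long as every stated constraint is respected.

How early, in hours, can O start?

14

J has no prerequisites, so it starts at hour 0 and finishes at hour 6.
After J (finishes hour 6), L can start at hour 6 and finishes at hour 14.
O waits on L (finishes hour 14), so the earliest it can start is hour 14.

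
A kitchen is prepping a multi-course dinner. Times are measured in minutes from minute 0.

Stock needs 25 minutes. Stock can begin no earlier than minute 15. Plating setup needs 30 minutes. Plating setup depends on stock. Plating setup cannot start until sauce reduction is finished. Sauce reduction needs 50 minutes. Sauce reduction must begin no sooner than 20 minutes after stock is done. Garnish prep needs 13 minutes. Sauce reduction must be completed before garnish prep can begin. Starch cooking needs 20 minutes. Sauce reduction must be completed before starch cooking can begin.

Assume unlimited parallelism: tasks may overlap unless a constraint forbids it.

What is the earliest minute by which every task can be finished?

140

After its own release at minute 15, stock can start at minute 15 and finishes at minute 40.
After stock (finishes minute 40, plus 20-minute gap → minute 60), sauce reduction can start at minute 60 and finishes at minute 110.
After sauce reduction (finishes minute 110), garnish prep can start at minute 110 and finishes at minute 123.
Plating setup needs all of stock (finishes minute 40); sauce reduction (finishes minute 110). That puts its earliest start at minute 110; it finishes at 110 + 30 = minute 140.
Starch cooking waits on sauce reduction (finishes minute 110), so it starts at minute 110 and finishes at 110 + 20 = minute 130.
All tasks are finished once the last one completes. Finish times: Stock at 40, Sauce reduction at 110, Starch cooking at 130, Plating setup at 140, Garnish prep at 123. The latest is minute 140.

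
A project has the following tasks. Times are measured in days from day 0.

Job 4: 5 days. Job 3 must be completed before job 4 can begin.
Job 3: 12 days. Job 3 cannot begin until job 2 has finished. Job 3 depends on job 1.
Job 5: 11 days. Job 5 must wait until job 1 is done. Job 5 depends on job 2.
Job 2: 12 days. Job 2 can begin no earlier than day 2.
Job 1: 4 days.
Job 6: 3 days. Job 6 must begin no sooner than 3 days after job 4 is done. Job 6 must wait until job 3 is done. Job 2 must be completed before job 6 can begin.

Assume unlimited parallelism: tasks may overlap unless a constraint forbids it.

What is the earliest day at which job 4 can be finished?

31

After its own release at day 2, job 2 can start at day 2 and finishes at day 14.
Job 1 can start immediately at day 0; it finishes at day 4.
For job 3: job 2 (finishes day 14); job 1 (finishes day 4). Taking the maximum gives a start of day 14, and it finishes at 14 + 12 = day 26.
Job 4 cannot begin until job 3 (finishes day 26). It runs from day 26 to 26 + 5 = day 31.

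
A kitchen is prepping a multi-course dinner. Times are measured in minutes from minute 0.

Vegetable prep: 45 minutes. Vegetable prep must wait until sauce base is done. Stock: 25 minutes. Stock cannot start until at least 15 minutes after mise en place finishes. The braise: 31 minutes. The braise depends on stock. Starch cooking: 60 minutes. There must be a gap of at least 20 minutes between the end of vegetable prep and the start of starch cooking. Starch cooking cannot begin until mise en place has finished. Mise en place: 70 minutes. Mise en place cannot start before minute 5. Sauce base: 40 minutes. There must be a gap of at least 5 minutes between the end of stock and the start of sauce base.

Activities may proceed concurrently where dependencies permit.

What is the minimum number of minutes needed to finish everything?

285

Mise en place cannot begin until its own release at minute 5. It runs from minute 5 to 5 + 70 = minute 75.
Stock cannot begin until mise en place (finishes minute 75, plus 15-minute gap → minute 90). It runs from minute 90 to 90 + 25 = minute 115.
The braise cannot begin until stock (finishes minute 115). It runs from minute 115 to 115 + 31 = minute 146.
Sauce base waits on stock (finishes minute 115, plus 5-minute gap → minute 120), so it starts at minute 120 and finishes at 120 + 40 = minute 160.
Vegetable prep cannot begin until sauce base (finishes minute 160). It runs from minute 160 to 160 + 45 = minute 205.
Starch cooking has to wait for vegetable prep (finishes minute 205, plus 20-minute gap → minute 225); mise en place (finishes minute 75). The latest of these is minute 225, so starch cooking runs minute 225 to 225 + 60 = minute 285.
All tasks are finished once the last one completes. Finish times: Mise en place at 75, Stock at 115, Sauce base at 160, The braise at 146, Vegetable prep at 205, Starch cooking at 285. The latest is minute 285.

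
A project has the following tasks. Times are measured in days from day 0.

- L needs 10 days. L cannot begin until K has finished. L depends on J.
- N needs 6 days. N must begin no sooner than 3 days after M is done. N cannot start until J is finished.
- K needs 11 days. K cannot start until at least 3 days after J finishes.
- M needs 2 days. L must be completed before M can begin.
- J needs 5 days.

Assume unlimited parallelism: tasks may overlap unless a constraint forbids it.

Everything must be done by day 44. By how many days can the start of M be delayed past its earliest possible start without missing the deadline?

J can start immediately at day 0; it finishes at day 5.
K waits on J (finishes day 5, plus 3-day gap → day 8), so it starts at day 8 and finishes at 8 + 11 = day 19.
L needs all of K (finishes day 19); J (finishes day 5). That puts its earliest start at day 19; it finishes at 19 + 10 = day 29.
After L (finishes day 29), M can start at day 29 and finishes at day 31.

Working backward from the deadline:
To finish by day 44, N (duration 6) must start no later than day 38.
M must finish before N (must start by day 38, minus 3-day gap → day 35). With a 2-day duration, M must start by 35 − 2 = day 33.
So M can start as early as day 29 and as late as day 33, giving 33 − 29 = 4 days of slack.

4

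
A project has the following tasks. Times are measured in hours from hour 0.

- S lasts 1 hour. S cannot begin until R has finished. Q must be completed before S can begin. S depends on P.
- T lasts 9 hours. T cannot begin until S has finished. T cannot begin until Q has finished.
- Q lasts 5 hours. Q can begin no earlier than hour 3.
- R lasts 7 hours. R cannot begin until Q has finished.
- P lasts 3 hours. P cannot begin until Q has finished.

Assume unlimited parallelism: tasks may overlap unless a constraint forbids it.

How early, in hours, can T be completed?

25

Q waits on its own release at hour 3, so it starts at hour 3 and finishes at 3 + 5 = hour 8.
R waits on Q (finishes hour 8), so it starts at hour 8 and finishes at 8 + 7 = hour 15.
P waits on Q (finishes hour 8), so it starts at hour 8 and finishes at 8 + 3 = hour 11.
S cannot start until R (finishes hour 15); Q (finishes hour 8); P (finishes hour 11). The controlling bound is hour 15, so S finishes at 15 + 1 = hour 16.
T cannot start until S (finishes hour 16); Q (finishes hour 8). The controlling bound is hour 16, so T finishes at 16 + 9 = hour 25.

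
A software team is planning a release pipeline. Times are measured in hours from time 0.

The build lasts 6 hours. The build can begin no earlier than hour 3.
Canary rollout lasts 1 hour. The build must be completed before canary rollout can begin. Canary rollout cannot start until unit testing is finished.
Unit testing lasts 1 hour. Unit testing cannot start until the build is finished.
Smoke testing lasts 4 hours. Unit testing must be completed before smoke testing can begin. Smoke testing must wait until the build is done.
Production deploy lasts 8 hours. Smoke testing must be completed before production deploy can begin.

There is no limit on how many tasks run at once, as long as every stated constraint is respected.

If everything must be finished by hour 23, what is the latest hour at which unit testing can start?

Nothing follows production deploy; the deadline of hour 23 is its only limit. It must start by 23 − 8 = hour 15.
Smoke testing has to be done before production deploy (must start by hour 15). That means finishing by hour 15, i.e. starting by 15 − 4 = hour 11.
Nothing follows canary rollout; the deadline of hour 23 is its only limit. It must start by 23 − 1 = hour 22.
Unit testing feeds smoke testing (must start by hour 11); canary rollout (must start by hour 22). Taking the minimum, unit testing must finish by hour 11 and start by 11 − 1 = hour 10.

10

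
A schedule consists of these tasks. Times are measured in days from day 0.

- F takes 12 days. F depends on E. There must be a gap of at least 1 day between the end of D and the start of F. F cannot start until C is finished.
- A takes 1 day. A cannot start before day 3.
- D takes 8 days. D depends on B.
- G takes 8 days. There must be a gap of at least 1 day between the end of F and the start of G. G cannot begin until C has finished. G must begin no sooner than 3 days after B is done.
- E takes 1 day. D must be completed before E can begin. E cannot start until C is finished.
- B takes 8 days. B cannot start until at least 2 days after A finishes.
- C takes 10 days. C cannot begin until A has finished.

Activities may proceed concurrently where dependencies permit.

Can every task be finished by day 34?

No

After its own release at day 3, A can start at day 3 and finishes at day 4.
C cannot begin until A (finishes day 4). It runs from day 4 to 4 + 10 = day 14.
B cannot begin until A (finishes day 4, plus 2-day gap → day 6). It runs from day 6 to 6 + 8 = day 14.
After B (finishes day 14), D can start at day 14 and finishes at day 22.
For E: D (finishes day 22); C (finishes day 14). Taking the maximum gives a start of day 22, and it finishes at 22 + 1 = day 23.
F has to wait for E (finishes day 23); D (finishes day 22, plus 1-day gap → day 23); C (finishes day 14). The latest of these is day 23, so F runs day 23 to 23 + 12 = day 35.
For G: F (finishes day 35, plus 1-day gap → day 36); C (finishes day 14); B (finishes day 14, plus 3-day gap → day 17). Taking the maximum gives a start of day 36, and it finishes at 36 + 8 = day 44.
The earliest everything can be done is day 44, which is after the deadline of 34, so it is not possible.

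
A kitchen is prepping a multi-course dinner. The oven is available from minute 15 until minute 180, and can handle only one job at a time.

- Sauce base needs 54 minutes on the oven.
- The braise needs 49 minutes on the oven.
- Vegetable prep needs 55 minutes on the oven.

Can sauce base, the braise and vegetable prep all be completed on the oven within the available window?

The oven window is 180 − 15 = 165 minutes.
Running back to back, the jobs need 54 + 49 + 55 = 158 minutes on the oven.
Since 158 ≤ 165, they fit within the window.

Yes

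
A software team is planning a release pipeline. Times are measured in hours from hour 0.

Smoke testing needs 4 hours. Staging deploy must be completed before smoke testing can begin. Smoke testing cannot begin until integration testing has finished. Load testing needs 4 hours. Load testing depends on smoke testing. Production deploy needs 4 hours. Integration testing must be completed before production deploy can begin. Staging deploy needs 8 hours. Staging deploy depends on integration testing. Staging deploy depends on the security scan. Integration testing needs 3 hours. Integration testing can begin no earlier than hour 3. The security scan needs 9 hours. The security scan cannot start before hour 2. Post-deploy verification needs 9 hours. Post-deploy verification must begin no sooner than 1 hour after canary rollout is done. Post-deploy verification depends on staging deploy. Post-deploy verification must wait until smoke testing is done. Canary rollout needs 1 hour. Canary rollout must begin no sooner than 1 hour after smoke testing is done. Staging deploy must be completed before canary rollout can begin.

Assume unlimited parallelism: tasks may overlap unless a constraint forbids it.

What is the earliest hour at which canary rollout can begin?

After its own release at hour 2, the security scan can start at hour 2 and finishes at hour 11.
Integration testing cannot begin until its own release at hour 3. It runs from hour 3 to 3 + 3 = hour 6.
Staging deploy cannot start until integration testing (finishes hour 6); the security scan (finishes hour 11). The controlling bound is hour 11, so staging deploy finishes at 11 + 8 = hour 19.
Smoke testing has to wait for staging deploy (finishes hour 19); integration testing (finishes hour 6). The latest of these is hour 19, so smoke testing runs hour 19 to 19 + 4 = hour 23.
Canary rollout waits on smoke testing (finishes hour 23, plus 1-hour gap → hour 24); staging deploy (finishes hour 19). The latest of these is hour 24, which is the earliest canary rollout can start.

24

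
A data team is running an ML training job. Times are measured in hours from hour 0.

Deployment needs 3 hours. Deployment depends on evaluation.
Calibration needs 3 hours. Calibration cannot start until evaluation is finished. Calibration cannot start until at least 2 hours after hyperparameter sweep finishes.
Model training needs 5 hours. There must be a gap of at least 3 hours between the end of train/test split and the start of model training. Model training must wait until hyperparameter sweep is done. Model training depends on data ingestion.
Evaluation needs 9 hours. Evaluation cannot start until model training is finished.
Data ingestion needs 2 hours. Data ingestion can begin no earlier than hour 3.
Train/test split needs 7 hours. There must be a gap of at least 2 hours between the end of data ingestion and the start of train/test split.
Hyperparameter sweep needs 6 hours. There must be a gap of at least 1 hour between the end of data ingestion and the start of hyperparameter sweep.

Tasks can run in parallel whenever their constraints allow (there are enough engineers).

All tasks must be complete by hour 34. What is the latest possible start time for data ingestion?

Calibration has no dependents, so it just needs to finish by hour 34. Starting by 34 − 3 = hour 31 achieves that.
Deployment must finish by hour 34; it takes 3 hours, so it must start by 34 − 3 = hour 31.
Evaluation feeds calibration (must start by hour 31); deployment (must start by hour 31). Taking the minimum, evaluation must finish by hour 31 and start by 31 − 9 = hour 22.
Since evaluation (must start by hour 22) depends on it, model training must finish by hour 22. Backing off its 5-hour duration gives a latest start of hour 17.
Train/test split must finish before model training (must start by hour 17, minus 3-hour gap → hour 14). With a 7-hour duration, train/test split must start by 14 − 7 = hour 7.
Hyperparameter sweep feeds model training (must start by hour 17); calibration (must start by hour 31, minus 2-hour gap → hour 29). Taking the minimum, hyperparameter sweep must finish by hour 17 and start by 17 − 6 = hour 11.
Data ingestion must finish in time for train/test split (must start by hour 7, minus 2-hour gap → hour 5); hyperparameter sweep (must start by hour 11, minus 1-hour gap → hour 10); model training (must start by hour 17). The tightest is hour 5, so data ingestion must start by 5 − 2 = hour 3.

3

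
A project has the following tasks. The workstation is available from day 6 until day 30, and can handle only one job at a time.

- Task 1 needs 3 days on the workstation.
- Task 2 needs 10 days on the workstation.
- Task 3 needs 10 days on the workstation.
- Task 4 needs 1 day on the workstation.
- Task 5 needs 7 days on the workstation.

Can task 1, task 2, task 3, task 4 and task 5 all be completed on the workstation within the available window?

No

The workstation window is 30 − 6 = 24 days.
Running back to back, the jobs need 3 + 10 + 10 + 1 + 7 = 31 days on the workstation.
Since 31 > 24, they cannot all fit.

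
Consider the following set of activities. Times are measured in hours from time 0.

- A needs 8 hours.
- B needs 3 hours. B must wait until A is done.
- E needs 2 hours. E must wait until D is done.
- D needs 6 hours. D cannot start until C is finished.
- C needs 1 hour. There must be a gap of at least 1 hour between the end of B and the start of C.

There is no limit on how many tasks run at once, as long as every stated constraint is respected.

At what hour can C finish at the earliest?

A can start immediately at hour 0; it finishes at hour 8.
After A (finishes hour 8), B can start at hour 8 and finishes at hour 11.
C cannot begin until B (finishes hour 11, plus 1-hour gap → hour 12). It runs from hour 12 to 12 + 1 = hour 13.

13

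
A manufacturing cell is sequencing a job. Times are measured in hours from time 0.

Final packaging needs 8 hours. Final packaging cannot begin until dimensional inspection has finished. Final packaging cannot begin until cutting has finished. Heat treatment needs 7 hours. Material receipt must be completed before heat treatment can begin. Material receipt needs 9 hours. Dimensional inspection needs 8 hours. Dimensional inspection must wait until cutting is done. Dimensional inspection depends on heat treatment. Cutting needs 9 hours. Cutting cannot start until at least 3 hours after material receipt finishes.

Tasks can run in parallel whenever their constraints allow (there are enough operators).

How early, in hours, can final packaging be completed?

Material receipt can start immediately at hour 0; it finishes at hour 9.
Heat treatment waits on material receipt (finishes hour 9), so it starts at hour 9 and finishes at 9 + 7 = hour 16.
Cutting cannot begin until material receipt (finishes hour 9, plus 3-hour gap → hour 12). It runs from hour 12 to 12 + 9 = hour 21.
Dimensional inspection cannot start until cutting (finishes hour 21); heat treatment (finishes hour 16). The controlling bound is hour 21, so dimensional inspection finishes at 21 + 8 = hour 29.
Final packaging has to wait for dimensional inspection (finishes hour 29); cutting (finishes hour 21). The latest of these is hour 29, so final packaging runs hour 29 to 29 + 8 = hour 37.

37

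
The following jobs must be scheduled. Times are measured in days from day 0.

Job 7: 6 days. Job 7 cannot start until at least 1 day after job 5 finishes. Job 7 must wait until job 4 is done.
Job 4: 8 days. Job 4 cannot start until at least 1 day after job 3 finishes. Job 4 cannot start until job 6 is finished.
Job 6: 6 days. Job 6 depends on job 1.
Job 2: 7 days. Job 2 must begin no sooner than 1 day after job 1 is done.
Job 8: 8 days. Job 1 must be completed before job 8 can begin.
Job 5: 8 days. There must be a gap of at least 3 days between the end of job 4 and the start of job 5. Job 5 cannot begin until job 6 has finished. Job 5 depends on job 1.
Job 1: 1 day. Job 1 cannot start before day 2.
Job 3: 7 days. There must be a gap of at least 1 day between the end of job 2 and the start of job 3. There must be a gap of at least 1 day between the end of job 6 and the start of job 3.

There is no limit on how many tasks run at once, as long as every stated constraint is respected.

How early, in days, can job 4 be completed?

28

After its own release at day 2, job 1 can start at day 2 and finishes at day 3.
Job 6 waits on job 1 (finishes day 3), so it starts at day 3 and finishes at 3 + 6 = day 9.
Job 2 waits on job 1 (finishes day 3, plus 1-day gap → day 4), so it starts at day 4 and finishes at 4 + 7 = day 11.
Job 3 has to wait for job 2 (finishes day 11, plus 1-day gap → day 12); job 6 (finishes day 9, plus 1-day gap → day 10). The latest of these is day 12, so job 3 runs day 12 to 12 + 7 = day 19.
Job 4 needs all of job 3 (finishes day 19, plus 1-day gap → day 20); job 6 (finishes day 9). That puts its earliest start at day 20; it finishes at 20 + 8 = day 28.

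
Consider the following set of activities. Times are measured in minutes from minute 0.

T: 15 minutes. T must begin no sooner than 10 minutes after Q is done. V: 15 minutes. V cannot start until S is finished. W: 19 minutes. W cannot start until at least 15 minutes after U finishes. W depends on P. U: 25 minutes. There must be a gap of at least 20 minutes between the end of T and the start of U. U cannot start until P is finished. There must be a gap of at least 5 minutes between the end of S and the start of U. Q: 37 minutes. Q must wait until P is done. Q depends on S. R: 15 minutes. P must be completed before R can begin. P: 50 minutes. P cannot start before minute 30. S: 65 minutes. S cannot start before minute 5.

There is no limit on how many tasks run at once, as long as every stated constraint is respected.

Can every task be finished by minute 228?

S waits on its own release at minute 5, so it starts at minute 5 and finishes at 5 + 65 = minute 70.
After S (finishes minute 70), V can start at minute 70 and finishes at minute 85.
P cannot begin until its own release at minute 30. It runs from minute 30 to 30 + 50 = minute 80.
R waits on P (finishes minute 80), so it starts at minute 80 and finishes at 80 + 15 = minute 95.
For Q: P (finishes minute 80); S (finishes minute 70). Taking the maximum gives a start of minute 80, and it finishes at 80 + 37 = minute 117.
T cannot begin until Q (finishes minute 117, plus 10-minute gap → minute 127). It runs from minute 127 to 127 + 15 = minute 142.
U needs all of T (finishes minute 142, plus 20-minute gap → minute 162); P (finishes minute 80); S (finishes minute 70, plus 5-minute gap → minute 75). That puts its earliest start at minute 162; it finishes at 162 + 25 = minute 187.
W needs all of U (finishes minute 187, plus 15-minute gap → minute 202); P (finishes minute 80). That puts its earliest start at minute 202; it finishes at 202 + 19 = minute 221.
Every task is finished by minute 221, which is no later than the deadline of 228, so the schedule is feasible.

Yes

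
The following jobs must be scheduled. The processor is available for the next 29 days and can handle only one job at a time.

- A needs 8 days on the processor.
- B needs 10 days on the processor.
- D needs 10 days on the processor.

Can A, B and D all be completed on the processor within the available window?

Running back to back, the jobs need 8 + 10 + 10 = 28 days on the processor.
Since 28 ≤ 29, they fit within the window.

Yes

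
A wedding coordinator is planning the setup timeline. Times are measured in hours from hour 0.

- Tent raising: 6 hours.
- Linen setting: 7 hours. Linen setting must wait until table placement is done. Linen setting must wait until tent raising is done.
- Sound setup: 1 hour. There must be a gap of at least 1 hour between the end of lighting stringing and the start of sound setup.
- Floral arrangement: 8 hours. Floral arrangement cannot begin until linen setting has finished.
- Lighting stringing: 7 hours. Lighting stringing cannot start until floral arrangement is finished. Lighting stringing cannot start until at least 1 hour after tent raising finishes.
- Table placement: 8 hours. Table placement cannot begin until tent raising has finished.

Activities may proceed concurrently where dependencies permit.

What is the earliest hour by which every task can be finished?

38

Nothing blocks tent raising, so it runs from hour 0 to hour 6.
After tent raising (finishes hour 6), table placement can start at hour 6 and finishes at hour 14.
For linen setting: table placement (finishes hour 14); tent raising (finishes hour 6). Taking the maximum gives a start of hour 14, and it finishes at 14 + 7 = hour 21.
Floral arrangement waits on linen setting (finishes hour 21), so it starts at hour 21 and finishes at 21 + 8 = hour 29.
Lighting stringing needs all of floral arrangement (finishes hour 29); tent raising (finishes hour 6, plus 1-hour gap → hour 7). That puts its earliest start at hour 29; it finishes at 29 + 7 = hour 36.
Sound setup cannot begin until lighting stringing (finishes hour 36, plus 1-hour gap → hour 37). It runs from hour 37 to 37 + 1 = hour 38.
All tasks are finished once the last one completes. Finish times: Tent raising at 6, Table placement at 14, Linen setting at 21, Floral arrangement at 29, Lighting stringing at 36, Sound setup at 38. The latest is hour 38.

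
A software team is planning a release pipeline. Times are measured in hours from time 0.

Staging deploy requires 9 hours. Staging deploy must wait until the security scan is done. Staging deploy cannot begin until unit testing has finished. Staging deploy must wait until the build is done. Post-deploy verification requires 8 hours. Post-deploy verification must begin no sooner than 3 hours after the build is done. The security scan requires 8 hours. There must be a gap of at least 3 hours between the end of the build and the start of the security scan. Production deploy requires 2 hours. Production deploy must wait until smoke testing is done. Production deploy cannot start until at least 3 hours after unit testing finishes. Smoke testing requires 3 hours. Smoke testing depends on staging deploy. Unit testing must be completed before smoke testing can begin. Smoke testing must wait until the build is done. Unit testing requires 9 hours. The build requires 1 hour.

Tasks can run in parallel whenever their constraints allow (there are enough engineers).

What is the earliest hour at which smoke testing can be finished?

Nothing blocks unit testing, so it runs from hour 0 to hour 9.
The build can start immediately at hour 0; it finishes at hour 1.
The security scan cannot begin until the build (finishes hour 1, plus 3-hour gap → hour 4). It runs from hour 4 to 4 + 8 = hour 12.
Staging deploy needs all of the security scan (finishes hour 12); unit testing (finishes hour 9); the build (finishes hour 1). That puts its earliest start at hour 12; it finishes at 12 + 9 = hour 21.
For smoke testing: staging deploy (finishes hour 21); unit testing (finishes hour 9); the build (finishes hour 1). Taking the maximum gives a start of hour 21, and it finishes at 21 + 3 = hour 24.

24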